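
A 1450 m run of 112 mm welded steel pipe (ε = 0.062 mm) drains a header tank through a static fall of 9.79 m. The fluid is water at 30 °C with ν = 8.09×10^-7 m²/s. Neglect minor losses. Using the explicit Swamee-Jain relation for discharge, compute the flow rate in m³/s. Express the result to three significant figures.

Swamee-Jain (Type II): Q = -0.965·√(gD⁵h_f/L)·ln[ε/(3.7D) + √(3.17ν²L/(gD³h_f))]
√(gD⁵h_f/L) = √(9.81·0.112⁵·9.79/1450) = 0.001080
ε/(3.7D) = 1.50×10^-4; √(3.17ν²L/(gD³h_f)) = 1.49×10^-4
Q = -0.965·0.001080·ln(2.989×10^-4) = 0.008461 m³/s
Check: V = 0.859 m/s, Re = 1.19×10^5, f = 0.02023, h_f = 9.84 m ≈ 9.79 m ✓

Q ≈ 0.00846 m³/s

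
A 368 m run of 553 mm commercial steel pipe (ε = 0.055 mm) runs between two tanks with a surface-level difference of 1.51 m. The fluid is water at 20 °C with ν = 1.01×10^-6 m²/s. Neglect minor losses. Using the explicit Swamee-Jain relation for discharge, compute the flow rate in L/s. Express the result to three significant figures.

Swamee-Jain (Type II): Q = -0.965·√(gD⁵h_f/L)·ln[ε/(3.7D) + √(3.17ν²L/(gD³h_f))]
√(gD⁵h_f/L) = √(9.81·0.553⁵·1.51/368) = 0.04563
ε/(3.7D) = 2.69×10^-5; √(3.17ν²L/(gD³h_f)) = 2.18×10^-5
Q = -0.965·0.04563·ln(4.868×10^-5) = 0.4372 m³/s
Check: V = 1.82 m/s, Re = 9.97×10^5, f = 0.01350, h_f = 1.52 m ≈ 1.51 m ✓

Q ≈ 437 L/s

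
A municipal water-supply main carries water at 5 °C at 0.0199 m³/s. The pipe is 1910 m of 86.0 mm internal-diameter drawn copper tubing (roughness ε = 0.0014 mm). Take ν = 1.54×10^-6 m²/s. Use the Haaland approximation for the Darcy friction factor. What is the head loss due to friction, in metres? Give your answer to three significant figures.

h_f ≈ 209 m

V = 4Q/(πD²) = 4·0.0199/(π·0.0860²) = 3.426 m/s
Re = VD/ν = 3.426·0.0860/1.54×10^-6 = 1.91×10^5 → turbulent
ε/D = 0.0014/86.0 = 1.63×10^-5
Haaland: f = 0.01573
h_f = f(L/D)V²/(2g) = 0.01573·(1910/0.0860)·3.426²/(2·9.81) = 209.0 m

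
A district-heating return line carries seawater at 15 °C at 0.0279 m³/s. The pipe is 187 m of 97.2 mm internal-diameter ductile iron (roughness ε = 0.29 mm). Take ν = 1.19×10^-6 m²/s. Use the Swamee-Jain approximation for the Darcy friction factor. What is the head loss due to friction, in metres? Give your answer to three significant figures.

h_f ≈ 37.0 m

V = 4Q/(πD²) = 4·0.0279/(π·0.0972²) = 3.760 m/s
Re = VD/ν = 3.760·0.0972/1.19×10^-6 = 3.07×10^5 → turbulent
ε/D = 0.29/97.2 = 0.00298
Swamee-Jain: f = 0.02671
h_f = f(L/D)V²/(2g) = 0.02671·(187/0.0972)·3.760²/(2·9.81) = 37.03 m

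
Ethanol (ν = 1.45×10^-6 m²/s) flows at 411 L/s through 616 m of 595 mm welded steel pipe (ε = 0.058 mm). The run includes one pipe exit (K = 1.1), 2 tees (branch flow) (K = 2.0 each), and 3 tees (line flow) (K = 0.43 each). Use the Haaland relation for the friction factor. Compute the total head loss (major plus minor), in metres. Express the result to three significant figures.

H_L ≈ 2.32 m

V = 4Q/(πD²) = 1.478 m/s; V²/2g = 0.1114 m
Re = 6.07×10^5, ε/D = 9.75×10^-5 → f = 0.01393 (Haaland)
Major: h_f = f(L/D)·V²/2g = 0.01393·1035·0.1114 = 1.606 m
Minor: ΣK = 6.39; h_m = ΣK·V²/2g = 0.7116 m
Total H_L = 1.606 + 0.7116 = 2.318 m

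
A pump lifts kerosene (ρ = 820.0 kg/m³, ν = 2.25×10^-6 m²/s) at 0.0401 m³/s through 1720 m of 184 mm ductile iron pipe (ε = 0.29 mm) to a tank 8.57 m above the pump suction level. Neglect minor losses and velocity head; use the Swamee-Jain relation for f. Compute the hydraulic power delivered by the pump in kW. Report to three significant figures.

V = 4Q/(πD²) = 1.508 m/s; Re = 1.23×10^5; ε/D = 0.00158; f = 0.02382
h_f = f(L/D)V²/2g = 25.81 m
Total head H = z + h_f = 8.57 + 25.81 = 34.38 m
P_hyd = ρgQH = 820.0·9.81·0.0401·34.38 = 11.09 kW

P_hyd ≈ 11.1 kW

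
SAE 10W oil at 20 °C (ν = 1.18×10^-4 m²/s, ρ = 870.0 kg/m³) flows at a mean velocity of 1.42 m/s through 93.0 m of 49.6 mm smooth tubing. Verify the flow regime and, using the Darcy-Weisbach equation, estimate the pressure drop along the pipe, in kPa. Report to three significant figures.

Re = VD/ν = 1.42·0.04960/1.18×10^-4 = 597 → laminar (Re < 2300)
f = 64/Re = 0.1072
h_f = f(L/D)V²/(2g) = 0.1072·(93.0/0.04960)·1.42²/(2·9.81) = 20.66 m
Δp = ρg·h_f = 870.0·9.81·20.66 = 176.3 kPa

Δp ≈ 176 kPa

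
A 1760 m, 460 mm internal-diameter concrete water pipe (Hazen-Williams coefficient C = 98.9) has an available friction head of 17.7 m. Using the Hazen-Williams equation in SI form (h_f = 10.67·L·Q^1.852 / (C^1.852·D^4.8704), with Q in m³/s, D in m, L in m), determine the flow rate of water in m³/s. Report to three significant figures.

Rearranging: Q = [h_f·C^1.852·D^4.8704 / (10.67·L)]^(1/1.852)
Q = [17.7·98.9^1.852·0.460^4.8704 / (10.67·1760)]^0.540 = 0.2982 m³/s

Q ≈ 0.298 m³/s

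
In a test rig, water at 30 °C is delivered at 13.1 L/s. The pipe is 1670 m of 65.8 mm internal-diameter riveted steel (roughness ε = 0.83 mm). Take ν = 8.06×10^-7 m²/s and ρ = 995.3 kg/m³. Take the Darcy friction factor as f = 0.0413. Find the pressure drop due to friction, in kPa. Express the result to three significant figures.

V = 4Q/(πD²) = 4·0.0131/(π·0.0658²) = 3.852 m/s
h_f = f(L/D)V²/(2g) = 0.04130·(1670/0.0658)·3.852²/(2·9.81) = 792.9 m
Δp = ρg·h_f = 995.3·9.81·792.9 = 7741 kPa

Δp ≈ 7740 kPa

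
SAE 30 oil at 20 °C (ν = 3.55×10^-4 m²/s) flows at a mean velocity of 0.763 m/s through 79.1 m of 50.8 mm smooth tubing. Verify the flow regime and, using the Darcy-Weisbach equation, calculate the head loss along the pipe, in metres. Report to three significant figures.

Re = VD/ν = 0.763·0.05080/3.55×10^-4 = 109 → laminar (Re < 2300)
f = 64/Re = 0.5862
h_f = f(L/D)V²/(2g) = 0.5862·(79.1/0.05080)·0.763²/(2·9.81) = 27.08 m

h_f ≈ 27.1 m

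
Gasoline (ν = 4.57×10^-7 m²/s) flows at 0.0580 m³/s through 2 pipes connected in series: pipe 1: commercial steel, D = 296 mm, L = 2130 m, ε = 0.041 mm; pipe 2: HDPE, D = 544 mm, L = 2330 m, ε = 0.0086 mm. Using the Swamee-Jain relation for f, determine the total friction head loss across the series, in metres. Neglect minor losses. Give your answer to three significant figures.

H ≈ 4.05 m

Pipe 1: V = 0.8429 m/s, Re = 5.46×10^5, ε/D = 1.39×10^-4, f = 0.01477, h_1 = f(L/D)V²/2g = 3.848 m
Pipe 2: V = 0.2495 m/s, Re = 2.97×10^5, ε/D = 1.58×10^-5, f = 0.01458, h_2 = f(L/D)V²/2g = 0.1983 m
Series → Q common, losses add: H = Σh = 4.046 m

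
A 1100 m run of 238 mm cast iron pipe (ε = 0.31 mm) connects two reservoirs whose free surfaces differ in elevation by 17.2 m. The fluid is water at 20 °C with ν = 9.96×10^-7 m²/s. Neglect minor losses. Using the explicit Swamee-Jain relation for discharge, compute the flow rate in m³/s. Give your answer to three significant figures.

Swamee-Jain (Type II): Q = -0.965·√(gD⁵h_f/L)·ln[ε/(3.7D) + √(3.17ν²L/(gD³h_f))]
√(gD⁵h_f/L) = √(9.81·0.238⁵·17.2/1100) = 0.01082
ε/(3.7D) = 3.52×10^-4; √(3.17ν²L/(gD³h_f)) = 3.90×10^-5
Q = -0.965·0.01082·ln(3.910×10^-4) = 0.08195 m³/s
Check: V = 1.84 m/s, Re = 4.40×10^5, f = 0.02165, h_f = 17.3 m ≈ 17.2 m ✓

Q ≈ 0.0820 m³/s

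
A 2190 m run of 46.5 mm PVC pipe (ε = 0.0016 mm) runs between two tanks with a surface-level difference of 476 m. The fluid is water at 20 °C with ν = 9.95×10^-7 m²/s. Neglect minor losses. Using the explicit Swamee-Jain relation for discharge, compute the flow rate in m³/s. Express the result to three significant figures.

Q ≈ 0.00588 m³/s

Swamee-Jain (Type II): Q = -0.965·√(gD⁵h_f/L)·ln[ε/(3.7D) + √(3.17ν²L/(gD³h_f))]
√(gD⁵h_f/L) = √(9.81·0.0465⁵·476/2190) = 6.808×10^-4
ε/(3.7D) = 9.30×10^-6; √(3.17ν²L/(gD³h_f)) = 1.21×10^-4
Q = -0.965·6.808×10^-4·ln(1.303×10^-4) = 0.005877 m³/s
Check: V = 3.46 m/s, Re = 1.62×10^5, f = 0.01647, h_f = 474 m ≈ 476 m ✓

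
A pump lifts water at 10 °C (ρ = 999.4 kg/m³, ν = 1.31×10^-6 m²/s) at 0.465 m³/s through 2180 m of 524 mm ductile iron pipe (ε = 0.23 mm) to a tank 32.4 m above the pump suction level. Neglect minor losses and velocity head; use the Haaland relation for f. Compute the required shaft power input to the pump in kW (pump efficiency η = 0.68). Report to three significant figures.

V = 4Q/(πD²) = 2.156 m/s; Re = 8.63×10^5; ε/D = 4.39×10^-4; f = 0.01681
h_f = f(L/D)V²/2g = 16.57 m
Total head H = z + h_f = 32.4 + 16.57 = 48.97 m
P_hyd = ρgQH = 999.4·9.81·0.465·48.97 = 223.3 kW
P_shaft = P_hyd/η = 223.3/0.68 = 328.3 kW

P_shaft ≈ 328 kW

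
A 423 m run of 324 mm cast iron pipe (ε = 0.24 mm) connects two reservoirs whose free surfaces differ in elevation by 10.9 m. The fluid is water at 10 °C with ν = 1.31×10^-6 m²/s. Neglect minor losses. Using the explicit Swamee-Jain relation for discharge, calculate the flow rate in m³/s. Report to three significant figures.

Swamee-Jain (Type II): Q = -0.965·√(gD⁵h_f/L)·ln[ε/(3.7D) + √(3.17ν²L/(gD³h_f))]
√(gD⁵h_f/L) = √(9.81·0.324⁵·10.9/423) = 0.03004
ε/(3.7D) = 2.00×10^-4; √(3.17ν²L/(gD³h_f)) = 2.52×10^-5
Q = -0.965·0.03004·ln(2.254×10^-4) = 0.2435 m³/s
Check: V = 2.95 m/s, Re = 7.30×10^5, f = 0.01890, h_f = 11.0 m ≈ 10.9 m ✓

Q ≈ 0.243 m³/s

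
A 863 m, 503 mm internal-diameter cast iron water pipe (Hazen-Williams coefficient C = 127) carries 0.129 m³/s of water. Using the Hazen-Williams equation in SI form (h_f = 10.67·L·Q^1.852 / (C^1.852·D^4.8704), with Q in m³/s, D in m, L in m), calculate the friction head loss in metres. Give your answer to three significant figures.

h_f = 10.67·863·0.129^1.852 / (127^1.852·0.503^4.8704) = 0.7486 m

h_f ≈ 0.749 m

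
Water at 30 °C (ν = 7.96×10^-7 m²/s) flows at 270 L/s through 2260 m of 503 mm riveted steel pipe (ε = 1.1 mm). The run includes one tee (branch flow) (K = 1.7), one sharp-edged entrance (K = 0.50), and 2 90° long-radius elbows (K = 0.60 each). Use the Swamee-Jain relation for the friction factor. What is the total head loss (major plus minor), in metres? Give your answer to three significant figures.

V = 4Q/(πD²) = 1.359 m/s; V²/2g = 0.09410 m
Re = 8.59×10^5, ε/D = 0.00219 → f = 0.02427 (Swamee-Jain)
Major: h_f = f(L/D)·V²/2g = 0.02427·4493·0.09410 = 10.26 m
Minor: ΣK = 3.40; h_m = ΣK·V²/2g = 0.3199 m
Total H_L = 10.26 + 0.3199 = 10.58 m

H_L ≈ 10.6 m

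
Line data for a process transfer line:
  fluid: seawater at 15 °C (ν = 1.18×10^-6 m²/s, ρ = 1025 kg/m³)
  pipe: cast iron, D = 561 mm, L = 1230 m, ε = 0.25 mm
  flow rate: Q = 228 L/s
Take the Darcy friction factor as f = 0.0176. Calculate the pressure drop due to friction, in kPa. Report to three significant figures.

Δp ≈ 16.8 kPa

V = 4Q/(πD²) = 4·0.228/(π·0.561²) = 0.9224 m/s
h_f = f(L/D)V²/(2g) = 0.01760·(1230/0.561)·0.9224²/(2·9.81) = 1.673 m
Δp = ρg·h_f = 1025·9.81·1.673 = 16.83 kPa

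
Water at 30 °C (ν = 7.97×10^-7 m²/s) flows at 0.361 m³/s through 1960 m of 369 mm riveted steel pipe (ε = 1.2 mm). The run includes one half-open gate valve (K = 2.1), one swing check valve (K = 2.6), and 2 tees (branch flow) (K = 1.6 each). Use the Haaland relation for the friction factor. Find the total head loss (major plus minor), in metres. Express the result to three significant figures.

H_L ≈ 87.6 m

V = 4Q/(πD²) = 3.376 m/s; V²/2g = 0.5808 m
Re = 1.56×10^6, ε/D = 0.00325 → f = 0.02690 (Haaland)
Major: h_f = f(L/D)·V²/2g = 0.02690·5312·0.5808 = 82.98 m
Minor: ΣK = 7.90; h_m = ΣK·V²/2g = 4.588 m
Total H_L = 82.98 + 4.588 = 87.56 m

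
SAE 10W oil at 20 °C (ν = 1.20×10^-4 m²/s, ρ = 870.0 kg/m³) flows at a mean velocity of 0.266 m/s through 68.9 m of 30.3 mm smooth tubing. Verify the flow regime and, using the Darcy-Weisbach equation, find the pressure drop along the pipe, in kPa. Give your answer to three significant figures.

Re = VD/ν = 0.266·0.03030/1.20×10^-4 = 67.2 → laminar (Re < 2300)
f = 64/Re = 0.9529
h_f = f(L/D)V²/(2g) = 0.9529·(68.9/0.03030)·0.266²/(2·9.81) = 7.814 m
Δp = ρg·h_f = 870.0·9.81·7.814 = 66.69 kPa

Δp ≈ 66.7 kPa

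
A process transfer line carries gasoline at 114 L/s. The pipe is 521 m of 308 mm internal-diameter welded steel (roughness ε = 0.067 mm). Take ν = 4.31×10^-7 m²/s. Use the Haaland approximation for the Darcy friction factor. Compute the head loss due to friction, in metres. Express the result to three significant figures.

h_f ≈ 2.97 m

V = 4Q/(πD²) = 4·0.114/(π·0.308²) = 1.530 m/s
Re = VD/ν = 1.530·0.308/4.31×10^-7 = 1.09×10^6 → turbulent
ε/D = 0.067/308 = 2.18×10^-4
Haaland: f = 0.01473
h_f = f(L/D)V²/(2g) = 0.01473·(521/0.308)·1.530²/(2·9.81) = 2.973 m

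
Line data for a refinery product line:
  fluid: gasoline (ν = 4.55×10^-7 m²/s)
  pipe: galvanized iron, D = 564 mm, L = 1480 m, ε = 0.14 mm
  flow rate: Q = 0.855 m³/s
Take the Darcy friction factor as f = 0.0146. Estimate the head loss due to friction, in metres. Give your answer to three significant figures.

V = 4Q/(πD²) = 4·0.855/(π·0.564²) = 3.422 m/s
h_f = f(L/D)V²/(2g) = 0.01460·(1480/0.564)·3.422²/(2·9.81) = 22.87 m

h_f ≈ 22.9 m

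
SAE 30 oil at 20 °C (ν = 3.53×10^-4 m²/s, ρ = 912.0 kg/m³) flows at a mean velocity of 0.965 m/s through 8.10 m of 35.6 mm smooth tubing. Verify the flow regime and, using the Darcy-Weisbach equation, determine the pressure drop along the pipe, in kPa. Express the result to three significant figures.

Δp ≈ 63.5 kPa

Re = VD/ν = 0.965·0.03560/3.53×10^-4 = 97.3 → laminar (Re < 2300)
f = 64/Re = 0.6576
h_f = f(L/D)V²/(2g) = 0.6576·(8.10/0.03560)·0.965²/(2·9.81) = 7.102 m
Δp = ρg·h_f = 912.0·9.81·7.102 = 63.54 kPa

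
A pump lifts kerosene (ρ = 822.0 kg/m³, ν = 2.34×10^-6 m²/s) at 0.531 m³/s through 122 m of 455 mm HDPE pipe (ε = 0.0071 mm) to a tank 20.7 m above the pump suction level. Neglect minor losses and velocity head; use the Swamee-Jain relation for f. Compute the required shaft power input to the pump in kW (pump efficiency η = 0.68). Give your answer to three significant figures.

P_shaft ≈ 142 kW

V = 4Q/(πD²) = 3.266 m/s; Re = 6.35×10^5; ε/D = 1.56×10^-5; f = 0.01284
h_f = f(L/D)V²/2g = 1.871 m
Total head H = z + h_f = 20.7 + 1.871 = 22.57 m
P_hyd = ρgQH = 822.0·9.81·0.531·22.57 = 96.65 kW
P_shaft = P_hyd/η = 96.65/0.68 = 142.1 kW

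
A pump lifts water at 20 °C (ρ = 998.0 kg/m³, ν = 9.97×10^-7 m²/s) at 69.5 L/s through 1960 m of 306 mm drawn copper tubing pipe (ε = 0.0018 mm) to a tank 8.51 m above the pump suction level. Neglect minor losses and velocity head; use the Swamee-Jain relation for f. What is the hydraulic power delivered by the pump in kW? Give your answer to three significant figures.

P_hyd ≈ 8.67 kW

V = 4Q/(πD²) = 0.9450 m/s; Re = 2.90×10^5; ε/D = 5.88×10^-6; f = 0.01453
h_f = f(L/D)V²/2g = 4.237 m
Total head H = z + h_f = 8.51 + 4.237 = 12.75 m
P_hyd = ρgQH = 998.0·9.81·0.0695·12.75 = 8.674 kW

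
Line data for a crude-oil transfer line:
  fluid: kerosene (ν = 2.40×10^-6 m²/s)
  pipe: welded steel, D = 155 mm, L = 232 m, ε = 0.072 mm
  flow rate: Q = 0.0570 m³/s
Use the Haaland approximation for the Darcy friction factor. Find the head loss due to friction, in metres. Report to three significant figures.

V = 4Q/(πD²) = 4·0.0570/(π·0.155²) = 3.021 m/s
Re = VD/ν = 3.021·0.155/2.40×10^-6 = 1.95×10^5 → turbulent
ε/D = 0.072/155 = 4.65×10^-4
Haaland: f = 0.01849
h_f = f(L/D)V²/(2g) = 0.01849·(232/0.155)·3.021²/(2·9.81) = 12.87 m

h_f ≈ 12.9 m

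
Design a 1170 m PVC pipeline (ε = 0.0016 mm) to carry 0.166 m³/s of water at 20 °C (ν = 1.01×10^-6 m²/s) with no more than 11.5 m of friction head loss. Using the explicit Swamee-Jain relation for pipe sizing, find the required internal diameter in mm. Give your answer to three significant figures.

Swamee-Jain (Type III): D = 0.66·[ε^1.25·(LQ²/(gh_f))^4.75 + ν·Q^9.4·(L/(gh_f))^5.2]^0.04
LQ²/(gh_f) = 0.2858; L/(gh_f) = 10.37
Term 1 = ε^1.25·(…)^4.75 = 1.48×10^-10; Term 2 = ν·Q^9.4·(…)^5.2 = 9.03×10^-9
D = 0.66·(1.48×10^-10 + 9.03×10^-9)^0.04 = 0.3148 m = 315 mm
Check: V = 2.13 m/s, Re = 6.65×10^5, f = 0.01255, h_f = 10.8 m ≈ 11.5 m ✓

D ≈ 315 mm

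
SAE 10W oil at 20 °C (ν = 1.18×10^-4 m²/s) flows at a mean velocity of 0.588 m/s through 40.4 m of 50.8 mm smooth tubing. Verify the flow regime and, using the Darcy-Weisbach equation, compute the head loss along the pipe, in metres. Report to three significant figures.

h_f ≈ 3.54 m

Re = VD/ν = 0.588·0.05080/1.18×10^-4 = 253 → laminar (Re < 2300)
f = 64/Re = 0.2528
h_f = f(L/D)V²/(2g) = 0.2528·(40.4/0.05080)·0.588²/(2·9.81) = 3.543 m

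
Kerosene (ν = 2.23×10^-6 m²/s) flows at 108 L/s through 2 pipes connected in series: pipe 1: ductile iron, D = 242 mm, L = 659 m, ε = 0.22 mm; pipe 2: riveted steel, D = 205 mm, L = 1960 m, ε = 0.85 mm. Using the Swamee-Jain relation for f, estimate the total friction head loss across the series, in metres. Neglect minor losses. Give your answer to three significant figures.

Pipe 1: V = 2.348 m/s, Re = 2.55×10^5, ε/D = 9.09×10^-4, f = 0.02053, h_1 = f(L/D)V²/2g = 15.71 m
Pipe 2: V = 3.272 m/s, Re = 3.01×10^5, ε/D = 0.00415, f = 0.02922, h_2 = f(L/D)V²/2g = 152.4 m
Series → Q common, losses add: H = Σh = 168.1 m

H ≈ 168 m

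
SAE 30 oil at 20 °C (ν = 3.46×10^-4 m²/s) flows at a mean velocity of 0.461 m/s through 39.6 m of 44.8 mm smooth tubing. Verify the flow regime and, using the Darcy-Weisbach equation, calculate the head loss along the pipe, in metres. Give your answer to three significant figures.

Re = VD/ν = 0.461·0.04480/3.46×10^-4 = 59.7 → laminar (Re < 2300)
f = 64/Re = 1.072
h_f = f(L/D)V²/(2g) = 1.072·(39.6/0.04480)·0.461²/(2·9.81) = 10.27 m

h_f ≈ 10.3 m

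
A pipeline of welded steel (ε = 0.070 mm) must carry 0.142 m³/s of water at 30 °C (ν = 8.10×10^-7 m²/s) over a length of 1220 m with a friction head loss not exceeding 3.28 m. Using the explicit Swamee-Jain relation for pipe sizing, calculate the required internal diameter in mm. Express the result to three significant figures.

Swamee-Jain (Type III): D = 0.66·[ε^1.25·(LQ²/(gh_f))^4.75 + ν·Q^9.4·(L/(gh_f))^5.2]^0.04
LQ²/(gh_f) = 0.7645; L/(gh_f) = 37.92
Term 1 = ε^1.25·(…)^4.75 = 1.79×10^-6; Term 2 = ν·Q^9.4·(…)^5.2 = 1.41×10^-6
D = 0.66·(1.79×10^-6 + 1.41×10^-6)^0.04 = 0.3979 m = 398 mm
Check: V = 1.14 m/s, Re = 5.61×10^5, f = 0.01513, h_f = 3.08 m ≈ 3.28 m ✓

D ≈ 398 mm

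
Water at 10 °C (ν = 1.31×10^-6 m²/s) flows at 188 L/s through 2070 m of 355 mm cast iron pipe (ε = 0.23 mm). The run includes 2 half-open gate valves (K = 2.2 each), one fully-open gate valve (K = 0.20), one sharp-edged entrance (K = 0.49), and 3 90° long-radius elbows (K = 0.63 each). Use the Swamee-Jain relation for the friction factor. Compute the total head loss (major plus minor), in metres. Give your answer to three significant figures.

H_L ≈ 21.2 m

V = 4Q/(πD²) = 1.899 m/s; V²/2g = 0.1839 m
Re = 5.15×10^5, ε/D = 6.48×10^-4 → f = 0.01862 (Swamee-Jain)
Major: h_f = f(L/D)·V²/2g = 0.01862·5831·0.1839 = 19.96 m
Minor: ΣK = 6.98; h_m = ΣK·V²/2g = 1.283 m
Total H_L = 19.96 + 1.283 = 21.25 m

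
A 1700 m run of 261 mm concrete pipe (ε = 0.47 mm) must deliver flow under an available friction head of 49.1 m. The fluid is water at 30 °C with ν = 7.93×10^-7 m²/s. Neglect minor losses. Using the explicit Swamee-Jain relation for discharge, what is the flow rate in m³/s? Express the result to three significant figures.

Q ≈ 0.136 m³/s

Swamee-Jain (Type II): Q = -0.965·√(gD⁵h_f/L)·ln[ε/(3.7D) + √(3.17ν²L/(gD³h_f))]
√(gD⁵h_f/L) = √(9.81·0.261⁵·49.1/1700) = 0.01852
ε/(3.7D) = 4.87×10^-4; √(3.17ν²L/(gD³h_f)) = 1.99×10^-5
Q = -0.965·0.01852·ln(5.066×10^-4) = 0.1356 m³/s
Check: V = 2.54 m/s, Re = 8.34×10^5, f = 0.02311, h_f = 49.3 m ≈ 49.1 m ✓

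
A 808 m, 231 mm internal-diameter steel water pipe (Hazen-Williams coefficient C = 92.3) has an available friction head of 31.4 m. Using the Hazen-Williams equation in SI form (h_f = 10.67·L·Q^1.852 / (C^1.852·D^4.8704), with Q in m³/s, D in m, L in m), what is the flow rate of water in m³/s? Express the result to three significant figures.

Rearranging: Q = [h_f·C^1.852·D^4.8704 / (10.67·L)]^(1/1.852)
Q = [31.4·92.3^1.852·0.231^4.8704 / (10.67·808)]^0.540 = 0.09438 m³/s

Q ≈ 0.0944 m³/s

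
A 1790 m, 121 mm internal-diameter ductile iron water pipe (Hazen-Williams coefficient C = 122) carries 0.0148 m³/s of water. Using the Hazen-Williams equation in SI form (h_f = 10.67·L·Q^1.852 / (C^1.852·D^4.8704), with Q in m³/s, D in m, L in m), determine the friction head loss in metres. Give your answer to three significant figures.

h_f = 10.67·1790·0.0148^1.852 / (122^1.852·0.121^4.8704) = 31.30 m

h_f ≈ 31.3 m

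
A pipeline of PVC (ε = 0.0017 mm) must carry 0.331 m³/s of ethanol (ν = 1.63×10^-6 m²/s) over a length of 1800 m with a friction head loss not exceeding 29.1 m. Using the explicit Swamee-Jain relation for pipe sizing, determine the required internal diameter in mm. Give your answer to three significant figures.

Swamee-Jain (Type III): D = 0.66·[ε^1.25·(LQ²/(gh_f))^4.75 + ν·Q^9.4·(L/(gh_f))^5.2]^0.04
LQ²/(gh_f) = 0.6908; L/(gh_f) = 6.305
Term 1 = ε^1.25·(…)^4.75 = 1.06×10^-8; Term 2 = ν·Q^9.4·(…)^5.2 = 7.20×10^-7
D = 0.66·(1.06×10^-8 + 7.20×10^-7)^0.04 = 0.3750 m = 375 mm
Check: V = 3.00 m/s, Re = 6.89×10^5, f = 0.01246, h_f = 27.4 m ≈ 29.1 m ✓

D ≈ 375 mm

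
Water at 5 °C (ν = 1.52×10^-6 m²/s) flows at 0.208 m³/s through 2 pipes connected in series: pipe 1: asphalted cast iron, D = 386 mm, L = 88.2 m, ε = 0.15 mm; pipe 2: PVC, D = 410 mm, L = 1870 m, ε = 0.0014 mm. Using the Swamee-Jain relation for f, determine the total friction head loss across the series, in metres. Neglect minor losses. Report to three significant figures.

H ≈ 8.44 m

Pipe 1: V = 1.777 m/s, Re = 4.51×10^5, ε/D = 3.89×10^-4, f = 0.01714, h_1 = f(L/D)V²/2g = 0.6308 m
Pipe 2: V = 1.575 m/s, Re = 4.25×10^5, ε/D = 3.41×10^-6, f = 0.01353, h_2 = f(L/D)V²/2g = 7.807 m
Series → Q common, losses add: H = Σh = 8.437 m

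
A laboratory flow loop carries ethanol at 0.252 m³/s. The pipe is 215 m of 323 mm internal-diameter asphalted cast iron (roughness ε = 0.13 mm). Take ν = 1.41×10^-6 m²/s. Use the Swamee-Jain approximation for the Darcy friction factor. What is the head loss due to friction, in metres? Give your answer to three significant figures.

V = 4Q/(πD²) = 4·0.252/(π·0.323²) = 3.075 m/s
Re = VD/ν = 3.075·0.323/1.41×10^-6 = 7.05×10^5 → turbulent
ε/D = 0.13/323 = 4.02×10^-4
Swamee-Jain: f = 0.01683
h_f = f(L/D)V²/(2g) = 0.01683·(215/0.323)·3.075²/(2·9.81) = 5.402 m

h_f ≈ 5.40 m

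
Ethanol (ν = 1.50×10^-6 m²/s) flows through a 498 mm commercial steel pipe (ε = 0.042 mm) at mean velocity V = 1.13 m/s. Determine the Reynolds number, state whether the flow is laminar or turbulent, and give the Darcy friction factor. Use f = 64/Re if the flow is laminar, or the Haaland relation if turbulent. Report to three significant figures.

Re = VD/ν = 1.130·0.498/1.50×10^-6 = 3.75×10^5
Re > 4000 → turbulent; ε/D = 8.43×10^-5
Haaland: f = 0.01462

Re ≈ 3.75×10^5; turbulent; f ≈ 0.0146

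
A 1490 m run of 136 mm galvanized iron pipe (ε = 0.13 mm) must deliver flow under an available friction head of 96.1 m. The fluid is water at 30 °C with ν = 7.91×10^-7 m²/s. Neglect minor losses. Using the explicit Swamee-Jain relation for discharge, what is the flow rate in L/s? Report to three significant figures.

Swamee-Jain (Type II): Q = -0.965·√(gD⁵h_f/L)·ln[ε/(3.7D) + √(3.17ν²L/(gD³h_f))]
√(gD⁵h_f/L) = √(9.81·0.136⁵·96.1/1490) = 0.005426
ε/(3.7D) = 2.58×10^-4; √(3.17ν²L/(gD³h_f)) = 3.53×10^-5
Q = -0.965·0.005426·ln(2.936×10^-4) = 0.04258 m³/s
Check: V = 2.93 m/s, Re = 5.04×10^5, f = 0.02016, h_f = 96.7 m ≈ 96.1 m ✓

Q ≈ 42.6 L/s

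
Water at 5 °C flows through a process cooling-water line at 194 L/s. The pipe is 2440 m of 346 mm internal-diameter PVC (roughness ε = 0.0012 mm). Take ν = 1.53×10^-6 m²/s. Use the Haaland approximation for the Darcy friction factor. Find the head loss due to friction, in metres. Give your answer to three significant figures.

h_f ≈ 20.3 m

V = 4Q/(πD²) = 4·0.194/(π·0.346²) = 2.063 m/s
Re = VD/ν = 2.063·0.346/1.53×10^-6 = 4.67×10^5 → turbulent
ε/D = 0.0012/346 = 3.47×10^-6
Haaland: f = 0.01326
h_f = f(L/D)V²/(2g) = 0.01326·(2440/0.346)·2.063²/(2·9.81) = 20.29 m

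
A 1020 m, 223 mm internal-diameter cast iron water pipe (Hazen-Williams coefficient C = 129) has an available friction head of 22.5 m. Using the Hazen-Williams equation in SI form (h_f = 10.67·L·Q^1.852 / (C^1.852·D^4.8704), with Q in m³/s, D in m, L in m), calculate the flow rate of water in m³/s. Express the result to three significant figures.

Rearranging: Q = [h_f·C^1.852·D^4.8704 / (10.67·L)]^(1/1.852)
Q = [22.5·129^1.852·0.223^4.8704 / (10.67·1020)]^0.540 = 0.08855 m³/s

Q ≈ 0.0886 m³/s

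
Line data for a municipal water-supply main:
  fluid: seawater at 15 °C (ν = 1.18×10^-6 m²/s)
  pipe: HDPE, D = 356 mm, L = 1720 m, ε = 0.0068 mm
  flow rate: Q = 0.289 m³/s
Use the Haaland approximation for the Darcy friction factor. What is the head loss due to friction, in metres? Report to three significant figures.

h_f ≈ 25.3 m

V = 4Q/(πD²) = 4·0.289/(π·0.356²) = 2.903 m/s
Re = VD/ν = 2.903·0.356/1.18×10^-6 = 8.76×10^5 → turbulent
ε/D = 0.0068/356 = 1.91×10^-5
Haaland: f = 0.01218
h_f = f(L/D)V²/(2g) = 0.01218·(1720/0.356)·2.903²/(2·9.81) = 25.27 m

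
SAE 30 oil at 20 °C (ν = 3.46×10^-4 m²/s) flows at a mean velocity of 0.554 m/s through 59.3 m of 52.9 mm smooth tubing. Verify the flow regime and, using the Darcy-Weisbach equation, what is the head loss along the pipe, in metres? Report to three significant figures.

Re = VD/ν = 0.554·0.05290/3.46×10^-4 = 84.7 → laminar (Re < 2300)
f = 64/Re = 0.7556
h_f = f(L/D)V²/(2g) = 0.7556·(59.3/0.05290)·0.554²/(2·9.81) = 13.25 m

h_f ≈ 13.2 m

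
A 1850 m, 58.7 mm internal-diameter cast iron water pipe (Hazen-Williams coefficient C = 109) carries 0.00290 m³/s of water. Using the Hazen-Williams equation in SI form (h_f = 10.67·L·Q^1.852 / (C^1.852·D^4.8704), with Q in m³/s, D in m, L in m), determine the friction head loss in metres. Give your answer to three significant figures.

h_f = 10.67·1850·0.00290^1.852 / (109^1.852·0.0587^4.8704) = 66.01 m

h_f ≈ 66.0 m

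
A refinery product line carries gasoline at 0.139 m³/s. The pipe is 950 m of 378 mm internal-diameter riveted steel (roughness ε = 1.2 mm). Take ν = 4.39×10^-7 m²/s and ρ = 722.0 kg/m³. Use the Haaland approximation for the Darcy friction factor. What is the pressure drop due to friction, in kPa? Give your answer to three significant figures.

Δp ≈ 37.2 kPa

V = 4Q/(πD²) = 4·0.139/(π·0.378²) = 1.239 m/s
Re = VD/ν = 1.239·0.378/4.39×10^-7 = 1.07×10^6 → turbulent
ε/D = 1.2/378 = 0.00317
Haaland: f = 0.02675
h_f = f(L/D)V²/(2g) = 0.02675·(950/0.378)·1.239²/(2·9.81) = 5.257 m
Δp = ρg·h_f = 722.0·9.81·5.257 = 37.23 kPa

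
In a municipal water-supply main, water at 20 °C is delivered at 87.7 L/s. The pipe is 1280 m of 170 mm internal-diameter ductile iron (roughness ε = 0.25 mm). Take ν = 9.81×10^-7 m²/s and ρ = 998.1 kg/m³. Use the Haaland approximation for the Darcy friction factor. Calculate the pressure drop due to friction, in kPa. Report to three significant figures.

V = 4Q/(πD²) = 4·0.0877/(π·0.170²) = 3.864 m/s
Re = VD/ν = 3.864·0.170/9.81×10^-7 = 6.70×10^5 → turbulent
ε/D = 0.25/170 = 0.00147
Haaland: f = 0.02196
h_f = f(L/D)V²/(2g) = 0.02196·(1280/0.170)·3.864²/(2·9.81) = 125.8 m
Δp = ρg·h_f = 998.1·9.81·125.8 = 1232 kPa

Δp ≈ 1230 kPa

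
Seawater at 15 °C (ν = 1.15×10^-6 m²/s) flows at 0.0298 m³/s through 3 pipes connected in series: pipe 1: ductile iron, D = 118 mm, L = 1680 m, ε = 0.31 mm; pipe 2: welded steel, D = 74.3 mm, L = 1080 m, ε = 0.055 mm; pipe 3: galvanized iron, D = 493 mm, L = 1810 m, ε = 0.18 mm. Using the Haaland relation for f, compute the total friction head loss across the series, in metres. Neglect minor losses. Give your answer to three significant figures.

Pipe 1: V = 2.725 m/s, Re = 2.80×10^5, ε/D = 0.00263, f = 0.02574, h_1 = f(L/D)V²/2g = 138.7 m
Pipe 2: V = 6.873 m/s, Re = 4.44×10^5, ε/D = 7.40×10^-4, f = 0.01903, h_2 = f(L/D)V²/2g = 666.0 m
Pipe 3: V = 0.1561 m/s, Re = 6.69×10^4, ε/D = 3.65×10^-4, f = 0.02074, h_3 = f(L/D)V²/2g = 0.09460 m
Series → Q common, losses add: H = Σh = 804.8 m

H ≈ 805 m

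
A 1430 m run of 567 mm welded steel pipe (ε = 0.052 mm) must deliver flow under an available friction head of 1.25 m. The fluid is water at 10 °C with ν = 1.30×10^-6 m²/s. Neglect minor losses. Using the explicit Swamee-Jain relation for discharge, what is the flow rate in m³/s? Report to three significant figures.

Swamee-Jain (Type II): Q = -0.965·√(gD⁵h_f/L)·ln[ε/(3.7D) + √(3.17ν²L/(gD³h_f))]
√(gD⁵h_f/L) = √(9.81·0.567⁵·1.25/1430) = 0.02242
ε/(3.7D) = 2.48×10^-5; √(3.17ν²L/(gD³h_f)) = 5.85×10^-5
Q = -0.965·0.02242·ln(8.333×10^-5) = 0.2032 m³/s
Check: V = 0.805 m/s, Re = 3.51×10^5, f = 0.01503, h_f = 1.25 m ≈ 1.25 m ✓

Q ≈ 0.203 m³/s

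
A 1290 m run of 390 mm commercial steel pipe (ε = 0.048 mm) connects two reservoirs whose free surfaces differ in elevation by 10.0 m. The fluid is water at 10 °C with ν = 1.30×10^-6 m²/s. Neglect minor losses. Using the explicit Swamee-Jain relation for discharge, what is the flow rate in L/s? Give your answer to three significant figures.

Swamee-Jain (Type II): Q = -0.965·√(gD⁵h_f/L)·ln[ε/(3.7D) + √(3.17ν²L/(gD³h_f))]
√(gD⁵h_f/L) = √(9.81·0.390⁵·10.0/1290) = 0.02619
ε/(3.7D) = 3.33×10^-5; √(3.17ν²L/(gD³h_f)) = 3.45×10^-5
Q = -0.965·0.02619·ln(6.773×10^-5) = 0.2427 m³/s
Check: V = 2.03 m/s, Re = 6.09×10^5, f = 0.01444, h_f = 10.0 m ≈ 10.0 m ✓

Q ≈ 243 L/s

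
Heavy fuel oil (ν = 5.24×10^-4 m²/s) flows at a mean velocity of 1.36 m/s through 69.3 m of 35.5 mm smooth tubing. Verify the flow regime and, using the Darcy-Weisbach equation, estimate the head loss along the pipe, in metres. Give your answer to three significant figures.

Re = VD/ν = 1.36·0.03550/5.24×10^-4 = 92.1 → laminar (Re < 2300)
f = 64/Re = 0.6946
h_f = f(L/D)V²/(2g) = 0.6946·(69.3/0.03550)·1.36²/(2·9.81) = 127.8 m

h_f ≈ 128 m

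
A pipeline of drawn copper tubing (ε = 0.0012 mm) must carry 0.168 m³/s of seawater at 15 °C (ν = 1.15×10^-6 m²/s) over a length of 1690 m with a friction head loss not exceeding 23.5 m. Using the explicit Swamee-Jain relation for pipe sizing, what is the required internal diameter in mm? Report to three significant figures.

Swamee-Jain (Type III): D = 0.66·[ε^1.25·(LQ²/(gh_f))^4.75 + ν·Q^9.4·(L/(gh_f))^5.2]^0.04
LQ²/(gh_f) = 0.2069; L/(gh_f) = 7.331
Term 1 = ε^1.25·(…)^4.75 = 2.23×10^-11; Term 2 = ν·Q^9.4·(…)^5.2 = 1.89×10^-9
D = 0.66·(2.23×10^-11 + 1.89×10^-9)^0.04 = 0.2957 m = 296 mm
Check: V = 2.45 m/s, Re = 6.29×10^5, f = 0.01265, h_f = 22.0 m ≈ 23.5 m ✓

D ≈ 296 mm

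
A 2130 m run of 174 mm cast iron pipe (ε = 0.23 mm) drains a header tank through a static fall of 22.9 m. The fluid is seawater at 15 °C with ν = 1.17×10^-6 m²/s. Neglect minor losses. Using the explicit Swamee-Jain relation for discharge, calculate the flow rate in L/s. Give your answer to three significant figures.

Swamee-Jain (Type II): Q = -0.965·√(gD⁵h_f/L)·ln[ε/(3.7D) + √(3.17ν²L/(gD³h_f))]
√(gD⁵h_f/L) = √(9.81·0.174⁵·22.9/2130) = 0.004101
ε/(3.7D) = 3.57×10^-4; √(3.17ν²L/(gD³h_f)) = 8.84×10^-5
Q = -0.965·0.004101·ln(4.456×10^-4) = 0.03054 m³/s
Check: V = 1.28 m/s, Re = 1.91×10^5, f = 0.02243, h_f = 23.1 m ≈ 22.9 m ✓

Q ≈ 30.5 L/s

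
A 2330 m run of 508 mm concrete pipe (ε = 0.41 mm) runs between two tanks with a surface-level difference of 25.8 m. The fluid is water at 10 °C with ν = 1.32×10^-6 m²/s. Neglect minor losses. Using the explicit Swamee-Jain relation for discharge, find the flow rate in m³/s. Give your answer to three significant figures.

Swamee-Jain (Type II): Q = -0.965·√(gD⁵h_f/L)·ln[ε/(3.7D) + √(3.17ν²L/(gD³h_f))]
√(gD⁵h_f/L) = √(9.81·0.508⁵·25.8/2330) = 0.06062
ε/(3.7D) = 2.18×10^-4; √(3.17ν²L/(gD³h_f)) = 1.97×10^-5
Q = -0.965·0.06062·ln(2.378×10^-4) = 0.4881 m³/s
Check: V = 2.41 m/s, Re = 9.27×10^5, f = 0.01913, h_f = 25.9 m ≈ 25.8 m ✓

Q ≈ 0.488 m³/s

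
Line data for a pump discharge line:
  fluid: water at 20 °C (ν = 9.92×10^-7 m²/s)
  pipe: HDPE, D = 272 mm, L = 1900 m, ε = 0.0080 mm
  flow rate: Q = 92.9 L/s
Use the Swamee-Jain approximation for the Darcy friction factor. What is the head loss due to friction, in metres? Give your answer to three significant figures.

h_f ≈ 12.6 m

V = 4Q/(πD²) = 4·0.0929/(π·0.272²) = 1.599 m/s
Re = VD/ν = 1.599·0.272/9.92×10^-7 = 4.38×10^5 → turbulent
ε/D = 0.0080/272 = 2.94×10^-5
Swamee-Jain: f = 0.01383
h_f = f(L/D)V²/(2g) = 0.01383·(1900/0.272)·1.599²/(2·9.81) = 12.58 m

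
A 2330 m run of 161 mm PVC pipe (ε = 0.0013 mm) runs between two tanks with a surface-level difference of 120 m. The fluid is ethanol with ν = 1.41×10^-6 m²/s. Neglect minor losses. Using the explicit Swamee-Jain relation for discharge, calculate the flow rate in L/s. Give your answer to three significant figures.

Q ≈ 69.7 L/s

Swamee-Jain (Type II): Q = -0.965·√(gD⁵h_f/L)·ln[ε/(3.7D) + √(3.17ν²L/(gD³h_f))]
√(gD⁵h_f/L) = √(9.81·0.161⁵·120/2330) = 0.007393
ε/(3.7D) = 2.18×10^-6; √(3.17ν²L/(gD³h_f)) = 5.47×10^-5
Q = -0.965·0.007393·ln(5.685×10^-5) = 0.06974 m³/s
Check: V = 3.43 m/s, Re = 3.91×10^5, f = 0.01380, h_f = 119 m ≈ 120 m ✓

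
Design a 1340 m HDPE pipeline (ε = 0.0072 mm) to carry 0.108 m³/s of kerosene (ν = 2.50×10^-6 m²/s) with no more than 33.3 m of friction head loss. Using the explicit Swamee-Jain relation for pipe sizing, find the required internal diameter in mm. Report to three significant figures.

D ≈ 229 mm

Swamee-Jain (Type III): D = 0.66·[ε^1.25·(LQ²/(gh_f))^4.75 + ν·Q^9.4·(L/(gh_f))^5.2]^0.04
LQ²/(gh_f) = 0.04785; L/(gh_f) = 4.102
Term 1 = ε^1.25·(…)^4.75 = 2.00×10^-13; Term 2 = ν·Q^9.4·(…)^5.2 = 3.16×10^-12
D = 0.66·(2.00×10^-13 + 3.16×10^-12)^0.04 = 0.2294 m = 229 mm
Check: V = 2.61 m/s, Re = 2.40×10^5, f = 0.01531, h_f = 31.1 m ≈ 33.3 m ✓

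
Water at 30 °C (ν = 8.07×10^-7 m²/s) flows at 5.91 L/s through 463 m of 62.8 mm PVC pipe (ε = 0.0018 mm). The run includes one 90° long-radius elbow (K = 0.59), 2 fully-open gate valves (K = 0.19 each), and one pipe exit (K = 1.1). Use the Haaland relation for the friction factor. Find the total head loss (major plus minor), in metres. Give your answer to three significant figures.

V = 4Q/(πD²) = 1.908 m/s; V²/2g = 0.1855 m
Re = 1.48×10^5, ε/D = 2.87×10^-5 → f = 0.01659 (Haaland)
Major: h_f = f(L/D)·V²/2g = 0.01659·7373·0.1855 = 22.69 m
Minor: ΣK = 2.07; h_m = ΣK·V²/2g = 0.3841 m
Total H_L = 22.69 + 0.3841 = 23.08 m

H_L ≈ 23.1 m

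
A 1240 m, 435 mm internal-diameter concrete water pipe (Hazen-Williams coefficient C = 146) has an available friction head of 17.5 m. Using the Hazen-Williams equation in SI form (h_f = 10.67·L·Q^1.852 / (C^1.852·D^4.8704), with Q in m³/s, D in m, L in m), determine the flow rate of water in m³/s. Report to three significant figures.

Rearranging: Q = [h_f·C^1.852·D^4.8704 / (10.67·L)]^(1/1.852)
Q = [17.5·146^1.852·0.435^4.8704 / (10.67·1240)]^0.540 = 0.4564 m³/s

Q ≈ 0.456 m³/s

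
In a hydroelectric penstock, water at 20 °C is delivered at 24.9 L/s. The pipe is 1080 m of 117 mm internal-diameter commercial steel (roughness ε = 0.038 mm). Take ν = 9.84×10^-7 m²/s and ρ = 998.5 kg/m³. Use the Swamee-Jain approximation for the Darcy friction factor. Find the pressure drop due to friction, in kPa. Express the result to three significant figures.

Δp ≈ 429 kPa

V = 4Q/(πD²) = 4·0.0249/(π·0.117²) = 2.316 m/s
Re = VD/ν = 2.316·0.117/9.84×10^-7 = 2.75×10^5 → turbulent
ε/D = 0.038/117 = 3.25×10^-4
Swamee-Jain: f = 0.01737
h_f = f(L/D)V²/(2g) = 0.01737·(1080/0.117)·2.316²/(2·9.81) = 43.83 m
Δp = ρg·h_f = 998.5·9.81·43.83 = 429.3 kPa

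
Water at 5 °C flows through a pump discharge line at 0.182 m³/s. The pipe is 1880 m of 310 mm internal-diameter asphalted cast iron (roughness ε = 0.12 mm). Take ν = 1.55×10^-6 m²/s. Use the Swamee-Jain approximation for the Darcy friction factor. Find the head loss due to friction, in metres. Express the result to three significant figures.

h_f ≈ 30.7 m

V = 4Q/(πD²) = 4·0.182/(π·0.310²) = 2.411 m/s
Re = VD/ν = 2.411·0.310/1.55×10^-6 = 4.82×10^5 → turbulent
ε/D = 0.12/310 = 3.87×10^-4
Swamee-Jain: f = 0.01706
h_f = f(L/D)V²/(2g) = 0.01706·(1880/0.310)·2.411²/(2·9.81) = 30.67 m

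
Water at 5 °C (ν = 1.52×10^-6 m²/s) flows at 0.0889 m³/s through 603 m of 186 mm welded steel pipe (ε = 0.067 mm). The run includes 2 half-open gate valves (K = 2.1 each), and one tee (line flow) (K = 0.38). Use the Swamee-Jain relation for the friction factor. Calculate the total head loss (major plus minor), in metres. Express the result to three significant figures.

V = 4Q/(πD²) = 3.272 m/s; V²/2g = 0.5456 m
Re = 4.00×10^5, ε/D = 3.60×10^-4 → f = 0.01708 (Swamee-Jain)
Major: h_f = f(L/D)·V²/2g = 0.01708·3242·0.5456 = 30.22 m
Minor: ΣK = 4.58; h_m = ΣK·V²/2g = 2.499 m
Total H_L = 30.22 + 2.499 = 32.71 m

H_L ≈ 32.7 m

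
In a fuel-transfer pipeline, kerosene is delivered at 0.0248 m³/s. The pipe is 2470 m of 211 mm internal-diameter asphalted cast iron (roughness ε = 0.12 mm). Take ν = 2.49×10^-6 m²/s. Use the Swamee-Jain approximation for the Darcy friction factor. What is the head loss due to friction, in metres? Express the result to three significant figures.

V = 4Q/(πD²) = 4·0.0248/(π·0.211²) = 0.7092 m/s
Re = VD/ν = 0.7092·0.211/2.49×10^-6 = 6.01×10^4 → turbulent
ε/D = 0.12/211 = 5.69×10^-4
Swamee-Jain: f = 0.02220
h_f = f(L/D)V²/(2g) = 0.02220·(2470/0.211)·0.7092²/(2·9.81) = 6.663 m

h_f ≈ 6.66 m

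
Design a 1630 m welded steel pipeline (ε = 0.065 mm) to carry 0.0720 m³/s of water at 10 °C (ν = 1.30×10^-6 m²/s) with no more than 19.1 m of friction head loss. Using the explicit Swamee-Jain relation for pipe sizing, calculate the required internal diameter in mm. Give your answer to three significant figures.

Swamee-Jain (Type III): D = 0.66·[ε^1.25·(LQ²/(gh_f))^4.75 + ν·Q^9.4·(L/(gh_f))^5.2]^0.04
LQ²/(gh_f) = 0.04510; L/(gh_f) = 8.699
Term 1 = ε^1.25·(…)^4.75 = 2.36×10^-12; Term 2 = ν·Q^9.4·(…)^5.2 = 1.81×10^-12
D = 0.66·(2.36×10^-12 + 1.81×10^-12)^0.04 = 0.2314 m = 231 mm
Check: V = 1.71 m/s, Re = 3.05×10^5, f = 0.01690, h_f = 17.8 m ≈ 19.1 m ✓

D ≈ 231 mm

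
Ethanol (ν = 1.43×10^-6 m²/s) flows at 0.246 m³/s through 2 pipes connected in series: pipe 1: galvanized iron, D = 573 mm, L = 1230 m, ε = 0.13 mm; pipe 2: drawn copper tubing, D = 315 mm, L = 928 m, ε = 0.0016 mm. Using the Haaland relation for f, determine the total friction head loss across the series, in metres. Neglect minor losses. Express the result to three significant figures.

Pipe 1: V = 0.9540 m/s, Re = 3.82×10^5, ε/D = 2.27×10^-4, f = 0.01589, h_1 = f(L/D)V²/2g = 1.582 m
Pipe 2: V = 3.157 m/s, Re = 6.95×10^5, ε/D = 5.08×10^-6, f = 0.01240, h_2 = f(L/D)V²/2g = 18.55 m
Series → Q common, losses add: H = Σh = 20.13 m

H ≈ 20.1 m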